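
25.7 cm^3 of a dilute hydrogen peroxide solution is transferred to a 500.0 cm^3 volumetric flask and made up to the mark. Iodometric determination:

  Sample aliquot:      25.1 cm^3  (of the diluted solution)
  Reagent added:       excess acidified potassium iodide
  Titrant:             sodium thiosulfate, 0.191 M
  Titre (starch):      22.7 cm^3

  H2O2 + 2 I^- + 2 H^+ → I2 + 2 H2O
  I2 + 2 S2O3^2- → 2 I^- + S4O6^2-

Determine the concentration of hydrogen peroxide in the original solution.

1.68 M

n(S2O3^2-) = 0.0227 × 0.191 = 4.34 × 10^-3 mol
n(I2) = n(S2O3^2-)/2 = 2.17 × 10^-3 mol
n(H2O2) in the aliquot = 2.17 × 10^-3 mol (1:1 ratio)
[H2O2]_dilute = 2.17 × 10^-3 / 0.0251 = 0.0864 mol/L
[H2O2]_original = 0.0864 × 500.0/25.7 = 1.68 mol/L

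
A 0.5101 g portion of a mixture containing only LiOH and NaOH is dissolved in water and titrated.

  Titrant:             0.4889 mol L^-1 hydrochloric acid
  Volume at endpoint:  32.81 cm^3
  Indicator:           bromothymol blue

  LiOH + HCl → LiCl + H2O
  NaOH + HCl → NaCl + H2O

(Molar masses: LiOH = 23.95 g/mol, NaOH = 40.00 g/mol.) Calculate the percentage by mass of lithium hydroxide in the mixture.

n(HCl) = 0.03281 × 0.4889 = 0.01604 mol
Let x = n(LiOH), y = n(NaOH).
Titrant: 1x + 1y = 0.01604;  mass: 23.95x + 40.00y = 0.5101
Solving, x = 8.195 × 10^-3 mol, y = 7.846 × 10^-3 mol
mass of LiOH = 8.195 × 10^-3 × 23.95 = 0.1963 g
% LiOH = 0.1963 / 0.5101 × 100 = 38.48 %

38.48 %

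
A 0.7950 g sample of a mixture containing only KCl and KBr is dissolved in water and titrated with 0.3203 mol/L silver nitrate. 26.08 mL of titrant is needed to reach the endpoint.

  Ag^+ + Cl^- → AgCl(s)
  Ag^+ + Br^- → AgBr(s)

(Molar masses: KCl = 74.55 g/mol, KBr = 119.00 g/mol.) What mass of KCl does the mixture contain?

n(AgNO3) = 0.02608 × 0.3203 = 8.353 × 10^-3 mol
Let x = n(KCl), y = n(KBr).
Titrant: 1x + 1y = 8.353 × 10^-3;  mass: 74.55x + 119.00y = 0.7950
Solving, x = 4.478 × 10^-3 mol, y = 3.875 × 10^-3 mol
mass of KCl = 4.478 × 10^-3 × 74.55 = 0.3339 g

0.3339 g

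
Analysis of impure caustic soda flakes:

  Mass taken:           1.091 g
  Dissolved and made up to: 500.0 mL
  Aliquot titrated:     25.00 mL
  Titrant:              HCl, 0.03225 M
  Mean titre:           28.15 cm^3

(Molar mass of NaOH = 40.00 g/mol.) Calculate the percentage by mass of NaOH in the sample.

NaOH + HCl → NaCl + H2O
n(HCl) per titration = 0.02815 × 0.03225 = 9.078 × 10^-4 mol
n(NaOH) in each aliquot = 9.078 × 10^-4 mol (1:1 ratio)
n(NaOH) in the whole flask = 9.078 × 10^-4 × 500.0/25.00 = 0.01816 mol
mass of NaOH = 0.01816 × 40.00 = 0.7263 g
% NaOH = 0.7263 / 1.091 × 100 = 66.57 %

66.57 %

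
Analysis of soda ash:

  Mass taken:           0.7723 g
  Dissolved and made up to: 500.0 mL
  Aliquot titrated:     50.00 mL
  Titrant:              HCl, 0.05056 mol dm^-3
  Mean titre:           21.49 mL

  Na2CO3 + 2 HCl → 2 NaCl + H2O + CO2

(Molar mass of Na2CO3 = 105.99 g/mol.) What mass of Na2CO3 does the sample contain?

n(HCl) per titration = 0.02149 × 0.05056 = 1.087 × 10^-3 mol
From the 1:2 ratio, n(Na2CO3) in each aliquot = 1/2 × 1.087 × 10^-3 = 5.433 × 10^-4 mol
n(Na2CO3) in the whole flask = 5.433 × 10^-4 × 500.0/50.00 = 5.433 × 10^-3 mol
mass of Na2CO3 = 5.433 × 10^-3 × 105.99 = 0.5758 g

0.5758 g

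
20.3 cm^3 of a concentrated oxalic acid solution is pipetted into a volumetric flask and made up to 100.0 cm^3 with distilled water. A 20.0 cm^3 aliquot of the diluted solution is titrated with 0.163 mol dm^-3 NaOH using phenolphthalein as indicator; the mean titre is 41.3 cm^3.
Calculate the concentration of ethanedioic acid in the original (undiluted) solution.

H2C2O4 + 2 NaOH → Na2C2O4 + 2 H2O
n(NaOH) = 0.0413 × 0.163 = 6.73 × 10^-3 mol
From the 1:2 ratio, n(H2C2O4) in the aliquot = 1/2 × 6.73 × 10^-3 = 3.37 × 10^-3 mol
[H2C2O4]_dilute = 3.37 × 10^-3 / 0.0200 = 0.168 mol/L
Dilution factor = 100.0 / 20.3 = 4.926
[H2C2O4]_stock = 0.168 × 4.926 = 0.829 mol/L

0.829 mol/L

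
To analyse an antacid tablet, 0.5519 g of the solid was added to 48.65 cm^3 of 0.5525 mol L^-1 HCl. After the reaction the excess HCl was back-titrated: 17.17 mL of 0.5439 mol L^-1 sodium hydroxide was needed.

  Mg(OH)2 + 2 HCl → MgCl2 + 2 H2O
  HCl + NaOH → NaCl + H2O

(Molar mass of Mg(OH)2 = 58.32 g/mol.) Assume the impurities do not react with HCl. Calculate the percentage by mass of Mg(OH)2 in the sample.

n(HCl) added = 0.04865 × 0.5525 = 0.02688 mol
n(NaOH) used in back-titration = 0.01717 × 0.5439 = 9.339 × 10^-3 mol
n(HCl) left over = 9.339 × 10^-3 mol (1:1 ratio)
n(HCl) consumed by analyte = 0.02688 − 9.339 × 10^-3 = 0.01754 mol
From the 1:2 ratio, n(Mg(OH)2) = 1/2 × 0.01754 = 8.770 × 10^-3 mol
mass of Mg(OH)2 = 8.770 × 10^-3 × 58.32 = 0.5115 g
% Mg(OH)2 = 0.5115 / 0.5519 × 100 = 92.68 %

92.68 %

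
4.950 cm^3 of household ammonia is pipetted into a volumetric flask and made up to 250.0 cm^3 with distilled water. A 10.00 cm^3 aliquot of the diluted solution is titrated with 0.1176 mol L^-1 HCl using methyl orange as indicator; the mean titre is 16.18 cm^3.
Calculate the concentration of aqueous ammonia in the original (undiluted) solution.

9.610 mol/L

NH3 + HCl → NH4Cl
n(HCl) = 0.01618 × 0.1176 = 1.903 × 10^-3 mol
n(NH3) in the aliquot = 1.903 × 10^-3 mol (1:1 ratio)
[NH3]_dilute = 1.903 × 10^-3 / 0.01000 = 0.1903 mol/L
Dilution factor = 250.0 / 4.950 = 50.51
[NH3]_stock = 0.1903 × 50.51 = 9.610 mol/L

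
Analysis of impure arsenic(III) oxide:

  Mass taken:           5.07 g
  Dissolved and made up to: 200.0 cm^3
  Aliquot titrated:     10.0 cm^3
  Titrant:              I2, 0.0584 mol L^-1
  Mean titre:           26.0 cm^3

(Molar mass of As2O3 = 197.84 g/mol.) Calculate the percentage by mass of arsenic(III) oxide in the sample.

59.3 %

As2O3 + 2 I2 + 2 H2O → As2O5 + 4 HI
n(I2) per titration = 0.0260 × 0.0584 = 1.52 × 10^-3 mol
From the 1:2 ratio, n(As2O3) in each aliquot = 1/2 × 1.52 × 10^-3 = 7.59 × 10^-4 mol
n(As2O3) in the whole flask = 7.59 × 10^-4 × 200.0/10.0 = 0.0152 mol
mass of As2O3 = 0.0152 × 197.84 = 3.00 g
% As2O3 = 3.00 / 5.07 × 100 = 59.3 %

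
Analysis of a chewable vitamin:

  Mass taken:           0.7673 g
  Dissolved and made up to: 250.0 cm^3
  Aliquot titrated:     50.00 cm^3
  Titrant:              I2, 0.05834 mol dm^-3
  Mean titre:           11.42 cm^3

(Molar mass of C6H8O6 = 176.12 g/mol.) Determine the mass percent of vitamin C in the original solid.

76.46 %

C6H8O6 + I2 → C6H6O6 + 2 HI
n(I2) per titration = 0.01142 × 0.05834 = 6.662 × 10^-4 mol
n(C6H8O6) in each aliquot = 6.662 × 10^-4 mol (1:1 ratio)
n(C6H8O6) in the whole flask = 6.662 × 10^-4 × 250.0/50.00 = 3.331 × 10^-3 mol
mass of C6H8O6 = 3.331 × 10^-3 × 176.12 = 0.5867 g
% C6H8O6 = 0.5867 / 0.7673 × 100 = 76.46 %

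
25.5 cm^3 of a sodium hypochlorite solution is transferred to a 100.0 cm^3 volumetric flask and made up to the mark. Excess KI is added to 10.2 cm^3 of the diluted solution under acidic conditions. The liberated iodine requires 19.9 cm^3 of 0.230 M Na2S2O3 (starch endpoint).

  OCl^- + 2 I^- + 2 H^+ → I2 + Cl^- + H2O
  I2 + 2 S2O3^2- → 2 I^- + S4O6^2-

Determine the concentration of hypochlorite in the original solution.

0.880 M

n(S2O3^2-) = 0.0199 × 0.230 = 4.58 × 10^-3 mol
n(I2) = n(S2O3^2-)/2 = 2.29 × 10^-3 mol
n(OCl^-) in the aliquot = 2.29 × 10^-3 mol (1:1 ratio)
[OCl^-]_dilute = 2.29 × 10^-3 / 0.0102 = 0.224 mol/L
[OCl^-]_original = 0.224 × 100.0/25.5 = 0.880 mol/L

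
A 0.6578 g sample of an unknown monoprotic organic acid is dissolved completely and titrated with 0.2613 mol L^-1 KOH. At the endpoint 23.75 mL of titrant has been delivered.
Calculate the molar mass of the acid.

106.0 g/mol

n(KOH) = 0.02375 L × 0.2613 mol/L = 6.206 × 10^-3 mol
n(HA) = 6.206 × 10^-3 mol (1:1 ratio)
M = m / n = 0.6578 g / 6.206 × 10^-3 mol = 106.0 g/mol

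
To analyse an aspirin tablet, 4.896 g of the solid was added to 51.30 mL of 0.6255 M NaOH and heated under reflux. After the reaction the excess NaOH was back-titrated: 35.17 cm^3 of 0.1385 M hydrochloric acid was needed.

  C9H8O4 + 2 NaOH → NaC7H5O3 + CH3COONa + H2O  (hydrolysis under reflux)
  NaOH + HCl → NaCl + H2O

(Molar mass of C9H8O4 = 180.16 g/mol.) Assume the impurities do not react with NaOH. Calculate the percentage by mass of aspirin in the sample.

n(NaOH) added = 0.05130 × 0.6255 = 0.03209 mol
n(HCl) used in back-titration = 0.03517 × 0.1385 = 4.871 × 10^-3 mol
n(NaOH) left over = 4.871 × 10^-3 mol (1:1 ratio)
n(NaOH) consumed by analyte = 0.03209 − 4.871 × 10^-3 = 0.02722 mol
From the 1:2 ratio, n(C9H8O4) = 1/2 × 0.02722 = 0.01361 mol
mass of C9H8O4 = 0.01361 × 180.16 = 2.452 g
% C9H8O4 = 2.452 / 4.896 × 100 = 50.08 %

50.08 %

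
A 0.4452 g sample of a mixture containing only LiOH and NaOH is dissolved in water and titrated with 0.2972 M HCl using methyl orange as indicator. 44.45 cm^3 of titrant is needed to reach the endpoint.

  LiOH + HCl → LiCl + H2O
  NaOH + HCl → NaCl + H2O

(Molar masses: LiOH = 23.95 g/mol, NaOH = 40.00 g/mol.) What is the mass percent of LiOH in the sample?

n(HCl) = 0.04445 × 0.2972 = 0.01321 mol
Let x = n(LiOH), y = n(NaOH).
Titrant: 1x + 1y = 0.01321;  mass: 23.95x + 40.00y = 0.4452
Solving, x = 5.185 × 10^-3 mol, y = 8.025 × 10^-3 mol
mass of LiOH = 5.185 × 10^-3 × 23.95 = 0.1242 g
% LiOH = 0.1242 / 0.4452 × 100 = 27.89 %

27.89 %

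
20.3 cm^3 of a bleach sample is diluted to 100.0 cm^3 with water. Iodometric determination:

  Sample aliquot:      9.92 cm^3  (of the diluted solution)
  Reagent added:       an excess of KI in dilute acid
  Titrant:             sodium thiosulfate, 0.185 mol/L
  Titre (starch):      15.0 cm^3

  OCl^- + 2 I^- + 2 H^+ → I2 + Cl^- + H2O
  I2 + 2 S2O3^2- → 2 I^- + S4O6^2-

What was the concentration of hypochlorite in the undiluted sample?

0.689 mol/L

n(S2O3^2-) = 0.0150 × 0.185 = 2.77 × 10^-3 mol
n(I2) = n(S2O3^2-)/2 = 1.39 × 10^-3 mol
n(OCl^-) in the aliquot = 1.39 × 10^-3 mol (1:1 ratio)
[OCl^-]_dilute = 1.39 × 10^-3 / 0.00992 = 0.140 mol/L
[OCl^-]_original = 0.140 × 100.0/20.3 = 0.689 mol/L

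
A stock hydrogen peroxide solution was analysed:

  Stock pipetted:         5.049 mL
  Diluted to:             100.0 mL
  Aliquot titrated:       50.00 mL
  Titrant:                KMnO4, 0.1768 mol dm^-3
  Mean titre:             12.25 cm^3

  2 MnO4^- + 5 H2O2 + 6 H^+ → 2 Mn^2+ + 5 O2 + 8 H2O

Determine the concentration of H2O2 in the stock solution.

2.145 mol/L

n(KMnO4) = 0.01225 × 0.1768 = 2.166 × 10^-3 mol
From the 5:2 ratio, n(H2O2) in the aliquot = 5/2 × 2.166 × 10^-3 = 5.414 × 10^-3 mol
[H2O2]_dilute = 5.414 × 10^-3 / 0.05000 = 0.1083 mol/L
Dilution factor = 100.0 / 5.049 = 19.81
[H2O2]_stock = 0.1083 × 19.81 = 2.145 mol/L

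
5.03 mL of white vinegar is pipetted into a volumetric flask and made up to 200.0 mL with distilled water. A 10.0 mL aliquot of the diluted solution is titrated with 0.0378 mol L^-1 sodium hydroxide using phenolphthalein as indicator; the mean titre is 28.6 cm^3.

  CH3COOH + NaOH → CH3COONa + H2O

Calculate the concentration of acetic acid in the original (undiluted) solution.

4.30 mol/L

n(NaOH) = 0.0286 × 0.0378 = 1.08 × 10^-3 mol
n(CH3COOH) in the aliquot = 1.08 × 10^-3 mol (1:1 ratio)
[CH3COOH]_dilute = 1.08 × 10^-3 / 0.0100 = 0.108 mol/L
Dilution factor = 200.0 / 5.03 = 39.76
[CH3COOH]_stock = 0.108 × 39.76 = 4.30 mol/L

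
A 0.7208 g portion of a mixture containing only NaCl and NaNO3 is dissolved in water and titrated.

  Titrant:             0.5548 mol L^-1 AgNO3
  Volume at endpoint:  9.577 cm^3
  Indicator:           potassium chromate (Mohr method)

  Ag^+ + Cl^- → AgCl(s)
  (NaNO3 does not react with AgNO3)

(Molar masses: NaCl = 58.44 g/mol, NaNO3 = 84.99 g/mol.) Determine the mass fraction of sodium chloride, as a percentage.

n(AgNO3) = 0.009577 × 0.5548 = 5.313 × 10^-3 mol
Let x = n(NaCl), y = n(NaNO3).
Titrant: 1x = 5.313 × 10^-3;  mass: 58.44x + 84.99y = 0.7208
Solving, x = 5.313 × 10^-3 mol, y = 4.828 × 10^-3 mol
mass of NaCl = 5.313 × 10^-3 × 58.44 = 0.3105 g
% NaCl = 0.3105 / 0.7208 × 100 = 43.08 %

43.08 %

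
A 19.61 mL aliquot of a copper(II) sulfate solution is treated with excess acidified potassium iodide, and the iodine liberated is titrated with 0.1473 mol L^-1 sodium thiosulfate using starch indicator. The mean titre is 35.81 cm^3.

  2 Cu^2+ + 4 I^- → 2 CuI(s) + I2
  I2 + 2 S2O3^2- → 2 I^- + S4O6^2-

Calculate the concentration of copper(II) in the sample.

n(S2O3^2-) = 0.03581 × 0.1473 = 5.275 × 10^-3 mol
n(I2) = n(S2O3^2-)/2 = 2.637 × 10^-3 mol
From the 2:1 ratio, n(Cu2+) in the aliquot = 2/1 × 2.637 × 10^-3 = 5.275 × 10^-3 mol
[Cu2+] = 5.275 × 10^-3 / 0.01961 = 0.2690 mol/L

0.2690 mol/L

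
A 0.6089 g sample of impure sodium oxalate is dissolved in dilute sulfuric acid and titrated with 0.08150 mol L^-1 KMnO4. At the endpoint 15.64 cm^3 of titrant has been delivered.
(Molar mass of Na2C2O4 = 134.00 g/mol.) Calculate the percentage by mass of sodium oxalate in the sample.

70.13 %

2 MnO4^- + 5 C2O4^2- + 16 H^+ → 2 Mn^2+ + 10 CO2 + 8 H2O
n(KMnO4) = 0.01564 L × 0.08150 mol/L = 1.275 × 10^-3 mol
From the 5:2 ratio, n(Na2C2O4) = 5/2 × 1.275 × 10^-3 = 3.187 × 10^-3 mol
mass of Na2C2O4 = 3.187 × 10^-3 × 134.00 g/mol = 0.4270 g
% Na2C2O4 = 0.4270 / 0.6089 × 100 = 70.13 %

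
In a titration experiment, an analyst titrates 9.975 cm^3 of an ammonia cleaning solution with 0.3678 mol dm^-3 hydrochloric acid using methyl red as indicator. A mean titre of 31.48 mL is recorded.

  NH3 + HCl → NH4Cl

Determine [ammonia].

n(HCl) = 0.03148 L × 0.3678 mol/L = 0.01158 mol
n(NH3) = 0.01158 mol (1:1 mole ratio)
[NH3] = 0.01158 mol / 0.009975 L = 1.161 mol/L

1.161 mol/L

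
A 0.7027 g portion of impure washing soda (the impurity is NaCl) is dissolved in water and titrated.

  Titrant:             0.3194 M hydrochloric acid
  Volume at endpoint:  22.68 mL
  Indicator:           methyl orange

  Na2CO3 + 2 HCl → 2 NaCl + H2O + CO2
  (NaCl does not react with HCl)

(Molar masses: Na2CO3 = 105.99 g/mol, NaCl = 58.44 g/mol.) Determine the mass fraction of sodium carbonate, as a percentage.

n(HCl) = 0.02268 × 0.3194 = 7.244 × 10^-3 mol
Let x = n(Na2CO3), y = n(NaCl).
Titrant: 2x = 7.244 × 10^-3;  mass: 105.99x + 58.44y = 0.7027
Solving, x = 3.622 × 10^-3 mol, y = 5.455 × 10^-3 mol
mass of Na2CO3 = 3.622 × 10^-3 × 105.99 = 0.3839 g
% Na2CO3 = 0.3839 / 0.7027 × 100 = 54.63 %

54.63 %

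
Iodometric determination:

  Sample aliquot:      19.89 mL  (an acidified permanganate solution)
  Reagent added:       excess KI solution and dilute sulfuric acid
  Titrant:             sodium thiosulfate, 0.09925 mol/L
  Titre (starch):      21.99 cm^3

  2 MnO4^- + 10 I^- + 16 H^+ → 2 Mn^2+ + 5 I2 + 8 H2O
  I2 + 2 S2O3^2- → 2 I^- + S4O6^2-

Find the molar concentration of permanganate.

0.02195 mol/L

n(S2O3^2-) = 0.02199 × 0.09925 = 2.183 × 10^-3 mol
n(I2) = n(S2O3^2-)/2 = 1.091 × 10^-3 mol
From the 2:5 ratio, n(MnO4^-) in the aliquot = 2/5 × 1.091 × 10^-3 = 4.365 × 10^-4 mol
[MnO4^-] = 4.365 × 10^-4 / 0.01989 = 0.02195 mol/L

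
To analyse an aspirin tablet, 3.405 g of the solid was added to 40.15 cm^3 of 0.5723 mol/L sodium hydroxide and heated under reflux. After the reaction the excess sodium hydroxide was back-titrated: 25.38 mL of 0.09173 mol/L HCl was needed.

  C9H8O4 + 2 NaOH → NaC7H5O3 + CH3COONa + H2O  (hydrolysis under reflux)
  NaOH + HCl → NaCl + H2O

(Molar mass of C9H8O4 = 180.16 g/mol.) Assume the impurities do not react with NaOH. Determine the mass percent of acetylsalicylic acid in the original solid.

n(NaOH) added = 0.04015 × 0.5723 = 0.02298 mol
n(HCl) used in back-titration = 0.02538 × 0.09173 = 2.328 × 10^-3 mol
n(NaOH) left over = 2.328 × 10^-3 mol (1:1 ratio)
n(NaOH) consumed by analyte = 0.02298 − 2.328 × 10^-3 = 0.02065 mol
From the 1:2 ratio, n(C9H8O4) = 1/2 × 0.02065 = 0.01032 mol
mass of C9H8O4 = 0.01032 × 180.16 = 1.860 g
% C9H8O4 = 1.860 / 3.405 × 100 = 54.63 %

54.63 %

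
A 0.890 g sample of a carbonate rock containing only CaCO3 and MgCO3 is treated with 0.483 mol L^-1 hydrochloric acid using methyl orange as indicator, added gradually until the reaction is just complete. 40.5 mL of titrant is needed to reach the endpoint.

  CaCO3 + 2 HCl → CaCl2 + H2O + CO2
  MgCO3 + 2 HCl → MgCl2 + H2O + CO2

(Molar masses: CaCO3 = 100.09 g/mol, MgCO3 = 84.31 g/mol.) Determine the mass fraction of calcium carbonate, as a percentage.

46.6 %

n(HCl) = 0.0405 × 0.483 = 0.0196 mol
Let x = n(CaCO3), y = n(MgCO3).
Titrant: 2x + 2y = 0.0196;  mass: 100.09x + 84.31y = 0.890
Solving, x = 4.14 × 10^-3 mol, y = 5.64 × 10^-3 mol
mass of CaCO3 = 4.14 × 10^-3 × 100.09 = 0.415 g
% CaCO3 = 0.415 / 0.890 × 100 = 46.6 %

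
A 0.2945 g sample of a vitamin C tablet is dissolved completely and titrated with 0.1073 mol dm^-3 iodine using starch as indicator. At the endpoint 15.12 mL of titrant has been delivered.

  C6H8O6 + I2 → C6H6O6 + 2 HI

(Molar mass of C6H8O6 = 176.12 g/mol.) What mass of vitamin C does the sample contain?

0.2857 g

n(I2) = 0.01512 L × 0.1073 mol/L = 1.622 × 10^-3 mol
n(C6H8O6) = 1.622 × 10^-3 mol (1:1 ratio)
mass of C6H8O6 = 1.622 × 10^-3 × 176.12 g/mol = 0.2857 g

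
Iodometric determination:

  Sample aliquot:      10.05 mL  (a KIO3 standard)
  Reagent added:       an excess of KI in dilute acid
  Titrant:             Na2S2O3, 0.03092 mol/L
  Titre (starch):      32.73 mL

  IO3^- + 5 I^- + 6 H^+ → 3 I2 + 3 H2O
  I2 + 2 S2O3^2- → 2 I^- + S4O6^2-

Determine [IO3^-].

n(S2O3^2-) = 0.03273 × 0.03092 = 1.012 × 10^-3 mol
n(I2) = n(S2O3^2-)/2 = 5.060 × 10^-4 mol
From the 1:3 ratio, n(IO3^-) in the aliquot = 1/3 × 5.060 × 10^-4 = 1.687 × 10^-4 mol
[IO3^-] = 1.687 × 10^-4 / 0.01005 = 0.01678 mol/L

0.01678 mol/L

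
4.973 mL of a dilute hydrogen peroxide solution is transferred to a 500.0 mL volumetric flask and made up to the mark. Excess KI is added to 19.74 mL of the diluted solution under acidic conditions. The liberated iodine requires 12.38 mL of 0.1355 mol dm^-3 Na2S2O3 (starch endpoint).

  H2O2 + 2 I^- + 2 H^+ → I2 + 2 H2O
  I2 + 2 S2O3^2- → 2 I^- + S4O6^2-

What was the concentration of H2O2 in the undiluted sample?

4.272 mol/L

n(S2O3^2-) = 0.01238 × 0.1355 = 1.677 × 10^-3 mol
n(I2) = n(S2O3^2-)/2 = 8.387 × 10^-4 mol
n(H2O2) in the aliquot = 8.387 × 10^-4 mol (1:1 ratio)
[H2O2]_dilute = 8.387 × 10^-4 / 0.01974 = 0.04249 mol/L
[H2O2]_original = 0.04249 × 500.0/4.973 = 4.272 mol/L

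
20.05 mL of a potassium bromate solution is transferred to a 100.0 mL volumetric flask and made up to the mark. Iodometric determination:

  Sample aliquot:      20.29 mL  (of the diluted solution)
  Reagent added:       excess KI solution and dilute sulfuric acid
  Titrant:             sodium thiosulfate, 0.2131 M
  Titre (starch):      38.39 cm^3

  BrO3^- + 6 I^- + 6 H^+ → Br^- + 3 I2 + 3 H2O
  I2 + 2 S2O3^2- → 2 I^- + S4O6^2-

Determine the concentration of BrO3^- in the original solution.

0.3352 M

n(S2O3^2-) = 0.03839 × 0.2131 = 8.181 × 10^-3 mol
n(I2) = n(S2O3^2-)/2 = 4.090 × 10^-3 mol
From the 1:3 ratio, n(BrO3^-) in the aliquot = 1/3 × 4.090 × 10^-3 = 1.363 × 10^-3 mol
[BrO3^-]_dilute = 1.363 × 10^-3 / 0.02029 = 0.06720 mol/L
[BrO3^-]_original = 0.06720 × 100.0/20.05 = 0.3352 mol/L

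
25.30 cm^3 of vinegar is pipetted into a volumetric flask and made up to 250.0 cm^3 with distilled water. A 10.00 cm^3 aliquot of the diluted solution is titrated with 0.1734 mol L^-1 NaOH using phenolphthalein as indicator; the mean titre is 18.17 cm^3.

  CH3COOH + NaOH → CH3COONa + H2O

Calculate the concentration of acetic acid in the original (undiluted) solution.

n(NaOH) = 0.01817 × 0.1734 = 3.151 × 10^-3 mol
n(CH3COOH) in the aliquot = 3.151 × 10^-3 mol (1:1 ratio)
[CH3COOH]_dilute = 3.151 × 10^-3 / 0.01000 = 0.3151 mol/L
Dilution factor = 250.0 / 25.30 = 9.881
[CH3COOH]_stock = 0.3151 × 9.881 = 3.113 mol/L

3.113 mol/L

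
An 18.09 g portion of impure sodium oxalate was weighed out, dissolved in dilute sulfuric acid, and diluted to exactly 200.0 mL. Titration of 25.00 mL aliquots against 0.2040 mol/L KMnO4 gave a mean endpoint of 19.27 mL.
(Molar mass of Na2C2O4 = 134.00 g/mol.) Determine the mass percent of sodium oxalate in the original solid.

58.24 %

2 MnO4^- + 5 C2O4^2- + 16 H^+ → 2 Mn^2+ + 10 CO2 + 8 H2O
n(KMnO4) per titration = 0.01927 × 0.2040 = 3.931 × 10^-3 mol
From the 5:2 ratio, n(Na2C2O4) in each aliquot = 5/2 × 3.931 × 10^-3 = 9.828 × 10^-3 mol
n(Na2C2O4) in the whole flask = 9.828 × 10^-3 × 200.0/25.00 = 0.07862 mol
mass of Na2C2O4 = 0.07862 × 134.00 = 10.54 g
% Na2C2O4 = 10.54 / 18.09 × 100 = 58.24 %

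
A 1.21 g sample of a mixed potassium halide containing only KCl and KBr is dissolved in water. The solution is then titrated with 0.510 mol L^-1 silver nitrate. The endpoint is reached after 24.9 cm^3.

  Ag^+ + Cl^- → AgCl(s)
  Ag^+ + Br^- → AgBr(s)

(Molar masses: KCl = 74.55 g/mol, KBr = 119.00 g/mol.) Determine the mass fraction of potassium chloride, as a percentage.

n(AgNO3) = 0.0249 × 0.510 = 0.0127 mol
Let x = n(KCl), y = n(KBr).
Titrant: 1x + 1y = 0.0127;  mass: 74.55x + 119.00y = 1.21
Solving, x = 6.78 × 10^-3 mol, y = 5.92 × 10^-3 mol
mass of KCl = 6.78 × 10^-3 × 74.55 = 0.505 g
% KCl = 0.505 / 1.21 × 100 = 41.7 %

41.7 %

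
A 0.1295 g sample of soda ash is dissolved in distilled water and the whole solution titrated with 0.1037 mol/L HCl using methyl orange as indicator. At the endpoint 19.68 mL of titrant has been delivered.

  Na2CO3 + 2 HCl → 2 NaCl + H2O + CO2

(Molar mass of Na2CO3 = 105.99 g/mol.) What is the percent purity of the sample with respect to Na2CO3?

n(HCl) = 0.01968 L × 0.1037 mol/L = 2.041 × 10^-3 mol
From the 1:2 ratio, n(Na2CO3) = 1/2 × 2.041 × 10^-3 = 1.020 × 10^-3 mol
mass of Na2CO3 = 1.020 × 10^-3 × 105.99 g/mol = 0.1082 g
% Na2CO3 = 0.1082 / 0.1295 × 100 = 83.52 %

83.52 %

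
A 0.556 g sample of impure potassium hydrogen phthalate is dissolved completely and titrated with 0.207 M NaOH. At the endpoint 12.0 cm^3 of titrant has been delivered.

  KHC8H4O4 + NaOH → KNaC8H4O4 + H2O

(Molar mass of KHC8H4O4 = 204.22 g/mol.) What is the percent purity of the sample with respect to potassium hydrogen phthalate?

91.2 %

n(NaOH) = 0.0120 L × 0.207 mol/L = 2.48 × 10^-3 mol
n(KHC8H4O4) = 2.48 × 10^-3 mol (1:1 ratio)
mass of KHC8H4O4 = 2.48 × 10^-3 × 204.22 g/mol = 0.507 g
% KHC8H4O4 = 0.507 / 0.556 × 100 = 91.2 %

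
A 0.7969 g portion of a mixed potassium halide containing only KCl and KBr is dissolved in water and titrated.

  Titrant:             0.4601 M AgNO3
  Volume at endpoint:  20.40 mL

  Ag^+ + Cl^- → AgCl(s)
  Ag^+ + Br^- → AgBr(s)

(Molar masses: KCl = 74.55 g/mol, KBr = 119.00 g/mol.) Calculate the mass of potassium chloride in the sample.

n(AgNO3) = 0.02040 × 0.4601 = 9.386 × 10^-3 mol
Let x = n(KCl), y = n(KBr).
Titrant: 1x + 1y = 9.386 × 10^-3;  mass: 74.55x + 119.00y = 0.7969
Solving, x = 7.200 × 10^-3 mol, y = 2.186 × 10^-3 mol
mass of KCl = 7.200 × 10^-3 × 74.55 = 0.5368 g

0.5368 g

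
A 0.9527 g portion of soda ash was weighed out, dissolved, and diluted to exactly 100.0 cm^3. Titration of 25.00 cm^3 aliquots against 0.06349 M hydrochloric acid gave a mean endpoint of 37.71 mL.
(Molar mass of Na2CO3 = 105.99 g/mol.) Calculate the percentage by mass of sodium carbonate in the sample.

Na2CO3 + 2 HCl → 2 NaCl + H2O + CO2
n(HCl) per titration = 0.03771 × 0.06349 = 2.394 × 10^-3 mol
From the 1:2 ratio, n(Na2CO3) in each aliquot = 1/2 × 2.394 × 10^-3 = 1.197 × 10^-3 mol
n(Na2CO3) in the whole flask = 1.197 × 10^-3 × 100.0/25.00 = 4.788 × 10^-3 mol
mass of Na2CO3 = 4.788 × 10^-3 × 105.99 = 0.5075 g
% Na2CO3 = 0.5075 / 0.9527 × 100 = 53.27 %

53.27 %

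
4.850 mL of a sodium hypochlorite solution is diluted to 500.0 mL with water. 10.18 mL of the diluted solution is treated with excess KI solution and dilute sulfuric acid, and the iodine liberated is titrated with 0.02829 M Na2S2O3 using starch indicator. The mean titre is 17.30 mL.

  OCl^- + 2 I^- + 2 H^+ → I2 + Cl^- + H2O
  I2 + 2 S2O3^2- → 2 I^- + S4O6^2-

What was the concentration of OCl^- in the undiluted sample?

n(S2O3^2-) = 0.01730 × 0.02829 = 4.894 × 10^-4 mol
n(I2) = n(S2O3^2-)/2 = 2.447 × 10^-4 mol
n(OCl^-) in the aliquot = 2.447 × 10^-4 mol (1:1 ratio)
[OCl^-]_dilute = 2.447 × 10^-4 / 0.01018 = 0.02404 mol/L
[OCl^-]_original = 0.02404 × 500.0/4.850 = 2.478 mol/L

2.478 M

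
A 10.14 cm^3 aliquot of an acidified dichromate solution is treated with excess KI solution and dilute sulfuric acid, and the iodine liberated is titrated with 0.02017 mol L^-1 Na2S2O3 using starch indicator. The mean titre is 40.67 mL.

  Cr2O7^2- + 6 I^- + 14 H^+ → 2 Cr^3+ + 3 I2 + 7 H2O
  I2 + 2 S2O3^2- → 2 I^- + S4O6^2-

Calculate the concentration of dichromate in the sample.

0.01348 mol/L

n(S2O3^2-) = 0.04067 × 0.02017 = 8.203 × 10^-4 mol
n(I2) = n(S2O3^2-)/2 = 4.102 × 10^-4 mol
From the 1:3 ratio, n(Cr2O7^2-) in the aliquot = 1/3 × 4.102 × 10^-4 = 1.367 × 10^-4 mol
[Cr2O7^2-] = 1.367 × 10^-4 / 0.01014 = 0.01348 mol/L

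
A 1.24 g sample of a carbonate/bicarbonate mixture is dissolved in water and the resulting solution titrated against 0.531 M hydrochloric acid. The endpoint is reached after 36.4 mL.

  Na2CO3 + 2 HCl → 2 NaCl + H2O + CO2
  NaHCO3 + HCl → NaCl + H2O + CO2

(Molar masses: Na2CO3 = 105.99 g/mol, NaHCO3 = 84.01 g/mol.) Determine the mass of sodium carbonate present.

0.656 g

n(HCl) = 0.0364 × 0.531 = 0.0193 mol
Let x = n(Na2CO3), y = n(NaHCO3).
Titrant: 2x + 1y = 0.0193;  mass: 105.99x + 84.01y = 1.24
Solving, x = 6.19 × 10^-3 mol, y = 6.95 × 10^-3 mol
mass of Na2CO3 = 6.19 × 10^-3 × 105.99 = 0.656 g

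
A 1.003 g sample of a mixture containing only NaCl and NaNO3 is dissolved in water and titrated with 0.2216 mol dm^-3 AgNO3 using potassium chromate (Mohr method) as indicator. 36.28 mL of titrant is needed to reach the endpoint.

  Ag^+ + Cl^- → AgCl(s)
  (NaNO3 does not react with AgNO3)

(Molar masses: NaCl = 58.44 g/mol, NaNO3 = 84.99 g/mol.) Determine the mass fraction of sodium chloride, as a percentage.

n(AgNO3) = 0.03628 × 0.2216 = 8.040 × 10^-3 mol
Let x = n(NaCl), y = n(NaNO3).
Titrant: 1x = 8.040 × 10^-3;  mass: 58.44x + 84.99y = 1.003
Solving, x = 8.040 × 10^-3 mol, y = 6.273 × 10^-3 mol
mass of NaCl = 8.040 × 10^-3 × 58.44 = 0.4698 g
% NaCl = 0.4698 / 1.003 × 100 = 46.84 %

46.84 %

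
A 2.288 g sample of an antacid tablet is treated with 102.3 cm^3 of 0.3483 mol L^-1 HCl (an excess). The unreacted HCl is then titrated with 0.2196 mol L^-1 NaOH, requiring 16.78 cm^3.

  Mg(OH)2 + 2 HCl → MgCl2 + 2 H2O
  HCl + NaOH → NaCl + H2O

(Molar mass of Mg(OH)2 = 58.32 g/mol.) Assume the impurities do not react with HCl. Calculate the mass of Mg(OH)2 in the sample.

0.9316 g

n(HCl) added = 0.1023 × 0.3483 = 0.03563 mol
n(NaOH) used in back-titration = 0.01678 × 0.2196 = 3.685 × 10^-3 mol
n(HCl) left over = 3.685 × 10^-3 mol (1:1 ratio)
n(HCl) consumed by analyte = 0.03563 − 3.685 × 10^-3 = 0.03195 mol
From the 1:2 ratio, n(Mg(OH)2) = 1/2 × 0.03195 = 0.01597 mol
mass of Mg(OH)2 = 0.01597 × 58.32 = 0.9316 g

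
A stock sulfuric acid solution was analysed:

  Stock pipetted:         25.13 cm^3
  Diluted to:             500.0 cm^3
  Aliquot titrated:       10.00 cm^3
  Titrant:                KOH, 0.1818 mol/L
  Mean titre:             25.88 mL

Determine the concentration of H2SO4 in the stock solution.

4.681 mol/L

H2SO4 + 2 KOH → K2SO4 + 2 H2O
n(KOH) = 0.02588 × 0.1818 = 4.705 × 10^-3 mol
From the 1:2 ratio, n(H2SO4) in the aliquot = 1/2 × 4.705 × 10^-3 = 2.352 × 10^-3 mol
[H2SO4]_dilute = 2.352 × 10^-3 / 0.01000 = 0.2352 mol/L
Dilution factor = 500.0 / 25.13 = 19.90
[H2SO4]_stock = 0.2352 × 19.90 = 4.681 mol/L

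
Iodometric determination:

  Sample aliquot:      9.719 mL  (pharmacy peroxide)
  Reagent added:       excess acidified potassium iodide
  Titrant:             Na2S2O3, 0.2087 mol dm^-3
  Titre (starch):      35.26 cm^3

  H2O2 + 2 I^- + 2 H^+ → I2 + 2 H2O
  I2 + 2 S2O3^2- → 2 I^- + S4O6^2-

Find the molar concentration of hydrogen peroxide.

n(S2O3^2-) = 0.03526 × 0.2087 = 7.359 × 10^-3 mol
n(I2) = n(S2O3^2-)/2 = 3.679 × 10^-3 mol
n(H2O2) in the aliquot = 3.679 × 10^-3 mol (1:1 ratio)
[H2O2] = 3.679 × 10^-3 / 0.009719 = 0.3786 mol/L

0.3786 mol/L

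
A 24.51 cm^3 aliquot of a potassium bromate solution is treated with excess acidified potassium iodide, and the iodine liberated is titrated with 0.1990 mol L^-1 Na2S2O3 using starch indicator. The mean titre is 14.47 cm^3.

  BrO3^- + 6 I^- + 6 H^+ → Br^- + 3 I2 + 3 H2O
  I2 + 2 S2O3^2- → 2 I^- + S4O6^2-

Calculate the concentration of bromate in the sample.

n(S2O3^2-) = 0.01447 × 0.1990 = 2.880 × 10^-3 mol
n(I2) = n(S2O3^2-)/2 = 1.440 × 10^-3 mol
From the 1:3 ratio, n(BrO3^-) in the aliquot = 1/3 × 1.440 × 10^-3 = 4.799 × 10^-4 mol
[BrO3^-] = 4.799 × 10^-4 / 0.02451 = 0.01958 mol/L

0.01958 mol/L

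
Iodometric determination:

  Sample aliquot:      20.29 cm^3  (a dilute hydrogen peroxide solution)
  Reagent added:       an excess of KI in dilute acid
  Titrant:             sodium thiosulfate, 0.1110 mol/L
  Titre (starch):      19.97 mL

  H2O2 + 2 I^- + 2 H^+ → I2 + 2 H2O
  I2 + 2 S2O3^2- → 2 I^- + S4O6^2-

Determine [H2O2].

0.05462 mol/L

n(S2O3^2-) = 0.01997 × 0.1110 = 2.217 × 10^-3 mol
n(I2) = n(S2O3^2-)/2 = 1.108 × 10^-3 mol
n(H2O2) in the aliquot = 1.108 × 10^-3 mol (1:1 ratio)
[H2O2] = 1.108 × 10^-3 / 0.02029 = 0.05462 mol/L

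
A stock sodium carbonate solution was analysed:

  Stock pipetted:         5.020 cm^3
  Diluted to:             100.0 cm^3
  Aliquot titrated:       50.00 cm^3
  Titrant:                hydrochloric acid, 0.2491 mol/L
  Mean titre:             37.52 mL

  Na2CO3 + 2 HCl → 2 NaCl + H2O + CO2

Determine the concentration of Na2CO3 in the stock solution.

1.862 mol/L

n(HCl) = 0.03752 × 0.2491 = 9.346 × 10^-3 mol
From the 1:2 ratio, n(Na2CO3) in the aliquot = 1/2 × 9.346 × 10^-3 = 4.673 × 10^-3 mol
[Na2CO3]_dilute = 4.673 × 10^-3 / 0.05000 = 0.09346 mol/L
Dilution factor = 100.0 / 5.020 = 19.92
[Na2CO3]_stock = 0.09346 × 19.92 = 1.862 mol/L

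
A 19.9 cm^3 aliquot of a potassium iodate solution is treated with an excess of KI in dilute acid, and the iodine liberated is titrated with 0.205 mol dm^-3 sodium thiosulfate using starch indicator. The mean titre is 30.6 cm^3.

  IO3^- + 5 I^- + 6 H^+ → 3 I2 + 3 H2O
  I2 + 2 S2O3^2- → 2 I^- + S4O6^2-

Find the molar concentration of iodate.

n(S2O3^2-) = 0.0306 × 0.205 = 6.27 × 10^-3 mol
n(I2) = n(S2O3^2-)/2 = 3.14 × 10^-3 mol
From the 1:3 ratio, n(IO3^-) in the aliquot = 1/3 × 3.14 × 10^-3 = 1.05 × 10^-3 mol
[IO3^-] = 1.05 × 10^-3 / 0.0199 = 0.0525 mol/L

0.0525 mol/L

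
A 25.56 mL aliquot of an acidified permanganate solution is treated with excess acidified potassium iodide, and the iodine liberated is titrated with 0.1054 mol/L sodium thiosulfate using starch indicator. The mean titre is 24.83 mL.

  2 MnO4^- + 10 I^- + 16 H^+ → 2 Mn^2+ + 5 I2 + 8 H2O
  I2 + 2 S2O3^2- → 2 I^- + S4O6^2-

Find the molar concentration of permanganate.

0.02048 mol/L

n(S2O3^2-) = 0.02483 × 0.1054 = 2.617 × 10^-3 mol
n(I2) = n(S2O3^2-)/2 = 1.309 × 10^-3 mol
From the 2:5 ratio, n(MnO4^-) in the aliquot = 2/5 × 1.309 × 10^-3 = 5.234 × 10^-4 mol
[MnO4^-] = 5.234 × 10^-4 / 0.02556 = 0.02048 mol/L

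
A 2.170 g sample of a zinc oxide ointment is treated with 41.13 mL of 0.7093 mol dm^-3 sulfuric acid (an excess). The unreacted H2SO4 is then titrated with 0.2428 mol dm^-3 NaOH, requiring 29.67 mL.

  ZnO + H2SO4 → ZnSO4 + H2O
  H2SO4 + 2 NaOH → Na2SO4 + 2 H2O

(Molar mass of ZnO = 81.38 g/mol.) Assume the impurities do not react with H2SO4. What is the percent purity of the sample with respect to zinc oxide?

95.90 %

n(H2SO4) added = 0.04113 × 0.7093 = 0.02917 mol
n(NaOH) used in back-titration = 0.02967 × 0.2428 = 7.204 × 10^-3 mol
From the 1:2 ratio, n(H2SO4) left over = 1/2 × 7.204 × 10^-3 = 3.602 × 10^-3 mol
n(H2SO4) consumed by analyte = 0.02917 − 3.602 × 10^-3 = 0.02557 mol
n(ZnO) = 0.02557 mol (1:1 ratio)
mass of ZnO = 0.02557 × 81.38 = 2.081 g
% ZnO = 2.081 / 2.170 × 100 = 95.90 %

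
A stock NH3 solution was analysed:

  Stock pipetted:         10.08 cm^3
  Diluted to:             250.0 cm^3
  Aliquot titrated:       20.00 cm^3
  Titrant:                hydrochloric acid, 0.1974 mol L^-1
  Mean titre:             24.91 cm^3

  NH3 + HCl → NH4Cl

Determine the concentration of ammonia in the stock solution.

n(HCl) = 0.02491 × 0.1974 = 4.917 × 10^-3 mol
n(NH3) in the aliquot = 4.917 × 10^-3 mol (1:1 ratio)
[NH3]_dilute = 4.917 × 10^-3 / 0.02000 = 0.2459 mol/L
Dilution factor = 250.0 / 10.08 = 24.80
[NH3]_stock = 0.2459 × 24.80 = 6.098 mol/L

6.098 mol/L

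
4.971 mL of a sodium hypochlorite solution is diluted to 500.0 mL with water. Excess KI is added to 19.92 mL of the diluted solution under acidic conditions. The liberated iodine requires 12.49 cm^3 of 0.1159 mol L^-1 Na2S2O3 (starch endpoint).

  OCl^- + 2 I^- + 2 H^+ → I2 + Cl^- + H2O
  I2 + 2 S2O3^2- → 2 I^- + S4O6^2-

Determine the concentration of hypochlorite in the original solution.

3.655 mol/L

n(S2O3^2-) = 0.01249 × 0.1159 = 1.448 × 10^-3 mol
n(I2) = n(S2O3^2-)/2 = 7.238 × 10^-4 mol
n(OCl^-) in the aliquot = 7.238 × 10^-4 mol (1:1 ratio)
[OCl^-]_dilute = 7.238 × 10^-4 / 0.01992 = 0.03634 mol/L
[OCl^-]_original = 0.03634 × 500.0/4.971 = 3.655 mol/L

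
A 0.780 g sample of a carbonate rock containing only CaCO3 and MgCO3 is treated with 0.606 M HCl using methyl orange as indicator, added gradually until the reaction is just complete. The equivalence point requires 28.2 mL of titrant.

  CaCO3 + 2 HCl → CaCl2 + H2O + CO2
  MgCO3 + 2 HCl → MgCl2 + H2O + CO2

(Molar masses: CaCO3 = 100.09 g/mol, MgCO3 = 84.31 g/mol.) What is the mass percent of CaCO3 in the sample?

n(HCl) = 0.0282 × 0.606 = 0.0171 mol
Let x = n(CaCO3), y = n(MgCO3).
Titrant: 2x + 2y = 0.0171;  mass: 100.09x + 84.31y = 0.780
Solving, x = 3.78 × 10^-3 mol, y = 4.77 × 10^-3 mol
mass of CaCO3 = 3.78 × 10^-3 × 100.09 = 0.378 g
% CaCO3 = 0.378 / 0.780 × 100 = 48.5 %

48.5 %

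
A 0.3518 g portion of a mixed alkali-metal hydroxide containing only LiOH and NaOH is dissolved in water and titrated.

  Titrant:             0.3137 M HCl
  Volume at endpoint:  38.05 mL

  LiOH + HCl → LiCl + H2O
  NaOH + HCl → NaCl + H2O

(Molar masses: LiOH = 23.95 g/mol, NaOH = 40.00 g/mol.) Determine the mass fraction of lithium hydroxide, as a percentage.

53.30 %

n(HCl) = 0.03805 × 0.3137 = 0.01194 mol
Let x = n(LiOH), y = n(NaOH).
Titrant: 1x + 1y = 0.01194;  mass: 23.95x + 40.00y = 0.3518
Solving, x = 7.829 × 10^-3 mol, y = 4.108 × 10^-3 mol
mass of LiOH = 7.829 × 10^-3 × 23.95 = 0.1875 g
% LiOH = 0.1875 / 0.3518 × 100 = 53.30 %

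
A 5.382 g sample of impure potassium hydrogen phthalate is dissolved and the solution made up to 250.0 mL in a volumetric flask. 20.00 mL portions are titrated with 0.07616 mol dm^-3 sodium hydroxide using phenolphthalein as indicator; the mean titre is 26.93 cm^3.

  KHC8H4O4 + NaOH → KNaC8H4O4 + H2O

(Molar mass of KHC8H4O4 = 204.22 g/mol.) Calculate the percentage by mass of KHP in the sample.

n(NaOH) per titration = 0.02693 × 0.07616 = 2.051 × 10^-3 mol
n(KHC8H4O4) in each aliquot = 2.051 × 10^-3 mol (1:1 ratio)
n(KHC8H4O4) in the whole flask = 2.051 × 10^-3 × 250.0/20.00 = 0.02564 mol
mass of KHC8H4O4 = 0.02564 × 204.22 = 5.236 g
% KHC8H4O4 = 5.236 / 5.382 × 100 = 97.28 %

97.28 %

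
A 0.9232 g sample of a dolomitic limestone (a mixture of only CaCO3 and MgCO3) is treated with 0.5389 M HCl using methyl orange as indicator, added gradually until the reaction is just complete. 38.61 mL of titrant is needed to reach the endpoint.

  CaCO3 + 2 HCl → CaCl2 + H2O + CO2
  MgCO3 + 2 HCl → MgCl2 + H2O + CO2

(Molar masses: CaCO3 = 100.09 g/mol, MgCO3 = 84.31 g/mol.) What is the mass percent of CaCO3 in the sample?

31.66 %

n(HCl) = 0.03861 × 0.5389 = 0.02081 mol
Let x = n(CaCO3), y = n(MgCO3).
Titrant: 2x + 2y = 0.02081;  mass: 100.09x + 84.31y = 0.9232
Solving, x = 2.920 × 10^-3 mol, y = 7.483 × 10^-3 mol
mass of CaCO3 = 2.920 × 10^-3 × 100.09 = 0.2923 g
% CaCO3 = 0.2923 / 0.9232 × 100 = 31.66 %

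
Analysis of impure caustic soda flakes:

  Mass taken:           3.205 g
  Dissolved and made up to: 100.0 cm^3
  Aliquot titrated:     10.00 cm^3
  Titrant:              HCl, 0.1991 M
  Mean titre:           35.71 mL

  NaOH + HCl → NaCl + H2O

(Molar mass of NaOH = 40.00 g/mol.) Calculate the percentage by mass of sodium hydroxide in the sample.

88.73 %

n(HCl) per titration = 0.03571 × 0.1991 = 7.110 × 10^-3 mol
n(NaOH) in each aliquot = 7.110 × 10^-3 mol (1:1 ratio)
n(NaOH) in the whole flask = 7.110 × 10^-3 × 100.0/10.00 = 0.07110 mol
mass of NaOH = 0.07110 × 40.00 = 2.844 g
% NaOH = 2.844 / 3.205 × 100 = 88.73 %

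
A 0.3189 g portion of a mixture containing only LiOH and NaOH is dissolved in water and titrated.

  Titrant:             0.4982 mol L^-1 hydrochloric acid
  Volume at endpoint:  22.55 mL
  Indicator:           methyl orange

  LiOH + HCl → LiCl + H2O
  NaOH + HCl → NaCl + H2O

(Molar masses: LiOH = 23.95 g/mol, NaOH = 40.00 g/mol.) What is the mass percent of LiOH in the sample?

61.05 %

n(HCl) = 0.02255 × 0.4982 = 0.01123 mol
Let x = n(LiOH), y = n(NaOH).
Titrant: 1x + 1y = 0.01123;  mass: 23.95x + 40.00y = 0.3189
Solving, x = 8.129 × 10^-3 mol, y = 3.105 × 10^-3 mol
mass of LiOH = 8.129 × 10^-3 × 23.95 = 0.1947 g
% LiOH = 0.1947 / 0.3189 × 100 = 61.05 %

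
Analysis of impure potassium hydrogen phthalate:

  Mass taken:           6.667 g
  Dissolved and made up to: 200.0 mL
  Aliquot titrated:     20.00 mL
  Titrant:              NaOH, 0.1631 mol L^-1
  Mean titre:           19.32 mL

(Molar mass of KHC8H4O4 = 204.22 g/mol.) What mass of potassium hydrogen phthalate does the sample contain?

KHC8H4O4 + NaOH → KNaC8H4O4 + H2O
n(NaOH) per titration = 0.01932 × 0.1631 = 3.151 × 10^-3 mol
n(KHC8H4O4) in each aliquot = 3.151 × 10^-3 mol (1:1 ratio)
n(KHC8H4O4) in the whole flask = 3.151 × 10^-3 × 200.0/20.00 = 0.03151 mol
mass of KHC8H4O4 = 0.03151 × 204.22 = 6.435 g

6.435 g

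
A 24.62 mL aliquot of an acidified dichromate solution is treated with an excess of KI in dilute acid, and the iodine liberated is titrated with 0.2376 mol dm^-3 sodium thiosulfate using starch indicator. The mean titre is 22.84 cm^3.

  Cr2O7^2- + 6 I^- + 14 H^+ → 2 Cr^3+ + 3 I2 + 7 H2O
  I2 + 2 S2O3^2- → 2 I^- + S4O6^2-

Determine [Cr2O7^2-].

n(S2O3^2-) = 0.02284 × 0.2376 = 5.427 × 10^-3 mol
n(I2) = n(S2O3^2-)/2 = 2.713 × 10^-3 mol
From the 1:3 ratio, n(Cr2O7^2-) in the aliquot = 1/3 × 2.713 × 10^-3 = 9.045 × 10^-4 mol
[Cr2O7^2-] = 9.045 × 10^-4 / 0.02462 = 0.03674 mol/L

0.03674 mol/L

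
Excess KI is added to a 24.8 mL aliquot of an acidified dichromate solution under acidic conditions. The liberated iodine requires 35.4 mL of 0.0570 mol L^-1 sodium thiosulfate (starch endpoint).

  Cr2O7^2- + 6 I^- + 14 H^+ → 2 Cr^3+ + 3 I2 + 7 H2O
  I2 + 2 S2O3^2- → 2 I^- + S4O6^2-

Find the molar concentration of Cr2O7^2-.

0.0136 mol/L

n(S2O3^2-) = 0.0354 × 0.0570 = 2.02 × 10^-3 mol
n(I2) = n(S2O3^2-)/2 = 1.01 × 10^-3 mol
From the 1:3 ratio, n(Cr2O7^2-) in the aliquot = 1/3 × 1.01 × 10^-3 = 3.36 × 10^-4 mol
[Cr2O7^2-] = 3.36 × 10^-4 / 0.0248 = 0.0136 mol/L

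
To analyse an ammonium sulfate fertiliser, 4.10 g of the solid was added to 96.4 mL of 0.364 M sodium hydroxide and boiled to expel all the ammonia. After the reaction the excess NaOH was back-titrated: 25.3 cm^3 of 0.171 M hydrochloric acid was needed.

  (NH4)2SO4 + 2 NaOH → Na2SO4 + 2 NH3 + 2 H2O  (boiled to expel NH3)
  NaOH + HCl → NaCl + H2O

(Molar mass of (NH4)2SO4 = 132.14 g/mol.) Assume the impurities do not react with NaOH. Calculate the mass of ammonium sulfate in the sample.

2.03 g

n(NaOH) added = 0.0964 × 0.364 = 0.0351 mol
n(HCl) used in back-titration = 0.0253 × 0.171 = 4.33 × 10^-3 mol
n(NaOH) left over = 4.33 × 10^-3 mol (1:1 ratio)
n(NaOH) consumed by analyte = 0.0351 − 4.33 × 10^-3 = 0.0308 mol
From the 1:2 ratio, n((NH4)2SO4) = 1/2 × 0.0308 = 0.0154 mol
mass of (NH4)2SO4 = 0.0154 × 132.14 = 2.03 g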